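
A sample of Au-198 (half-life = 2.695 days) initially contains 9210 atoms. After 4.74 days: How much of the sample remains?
N = N₀(1/2)^(t/t½) = 2721 atoms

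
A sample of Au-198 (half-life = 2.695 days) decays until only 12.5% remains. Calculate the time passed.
t = t½ × log₂(N₀/N) = 8.085 days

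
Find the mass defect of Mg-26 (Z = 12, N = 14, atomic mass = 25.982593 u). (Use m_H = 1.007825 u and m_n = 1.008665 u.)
Δm = Z·m_H + N·m_n − M = 0.2326 u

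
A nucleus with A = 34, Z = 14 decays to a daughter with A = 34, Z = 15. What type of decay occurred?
ΔA = 0, ΔZ = +1 ⇒ beta-minus decay (β⁻)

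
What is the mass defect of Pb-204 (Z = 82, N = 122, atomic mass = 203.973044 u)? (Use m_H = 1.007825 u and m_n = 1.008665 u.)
Δm = Z·m_H + N·m_n − M = 1.726 u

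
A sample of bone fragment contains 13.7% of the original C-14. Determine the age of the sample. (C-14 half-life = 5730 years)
Age = t½ × log₂(1/ratio) = 16430 years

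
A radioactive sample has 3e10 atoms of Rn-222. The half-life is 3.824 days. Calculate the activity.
A = λN = 5.438e9 decays/day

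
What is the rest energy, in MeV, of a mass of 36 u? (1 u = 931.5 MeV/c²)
E = mc² = 33530 MeV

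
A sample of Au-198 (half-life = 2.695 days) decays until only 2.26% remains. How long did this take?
t = t½ × log₂(N₀/N) = 14.74 days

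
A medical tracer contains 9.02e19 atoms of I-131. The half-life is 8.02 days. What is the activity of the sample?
A = λN = 7.796e18 decays/day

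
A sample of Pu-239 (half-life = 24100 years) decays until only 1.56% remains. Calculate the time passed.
t = t½ × log₂(N₀/N) = 1.447e5 years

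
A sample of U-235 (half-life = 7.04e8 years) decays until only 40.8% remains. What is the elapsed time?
t = t½ × log₂(N₀/N) = 9.105e8 years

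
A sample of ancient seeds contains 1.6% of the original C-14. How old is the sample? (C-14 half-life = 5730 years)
Age = t½ × log₂(1/ratio) = 34180 years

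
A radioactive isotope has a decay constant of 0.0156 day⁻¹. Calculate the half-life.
t½ = ln(2)/λ = 44.43 days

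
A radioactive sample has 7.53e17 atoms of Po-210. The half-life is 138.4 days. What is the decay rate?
A = λN = 3.771e15 decays/day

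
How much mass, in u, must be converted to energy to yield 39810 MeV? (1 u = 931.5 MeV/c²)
m = E/c² = 42.74 u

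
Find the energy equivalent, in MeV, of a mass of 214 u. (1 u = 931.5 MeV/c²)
E = mc² = 1.993e5 MeV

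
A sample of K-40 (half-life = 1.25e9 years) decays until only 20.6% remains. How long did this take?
t = t½ × log₂(N₀/N) = 2.849e9 years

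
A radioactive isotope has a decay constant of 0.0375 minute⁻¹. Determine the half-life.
t½ = ln(2)/λ = 18.48 minutes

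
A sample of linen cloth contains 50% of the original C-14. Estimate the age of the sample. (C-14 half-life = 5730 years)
Age = t½ × log₂(1/ratio) = 5730 years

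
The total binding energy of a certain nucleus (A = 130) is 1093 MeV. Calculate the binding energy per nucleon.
B.E./A = 1093/130 = 8.408 MeV/nucleon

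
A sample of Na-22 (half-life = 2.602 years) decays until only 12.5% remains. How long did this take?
t = t½ × log₂(N₀/N) = 7.806 years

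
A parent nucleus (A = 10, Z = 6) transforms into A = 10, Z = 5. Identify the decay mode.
ΔA = 0, ΔZ = -1 ⇒ beta-plus decay (β⁺) or electron capture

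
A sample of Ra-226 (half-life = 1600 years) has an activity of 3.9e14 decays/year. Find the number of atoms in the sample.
N = A/λ = 9.002e17 atoms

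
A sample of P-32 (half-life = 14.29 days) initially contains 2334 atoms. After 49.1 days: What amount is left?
N = N₀(1/2)^(t/t½) = 215.7 atoms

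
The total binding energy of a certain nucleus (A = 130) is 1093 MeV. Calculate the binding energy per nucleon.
B.E./A = 1093/130 = 8.408 MeV/nucleon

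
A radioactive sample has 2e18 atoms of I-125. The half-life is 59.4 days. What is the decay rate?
A = λN = 2.334e16 decays/day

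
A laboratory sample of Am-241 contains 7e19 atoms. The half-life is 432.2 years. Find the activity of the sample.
A = λN = 1.123e17 decays/year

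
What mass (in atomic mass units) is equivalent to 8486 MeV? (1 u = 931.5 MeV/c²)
m = E/c² = 9.11 u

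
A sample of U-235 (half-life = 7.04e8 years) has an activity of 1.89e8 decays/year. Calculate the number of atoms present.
N = A/λ = 1.92e17 atoms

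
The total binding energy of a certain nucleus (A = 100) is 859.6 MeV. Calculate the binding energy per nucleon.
B.E./A = 859.6/100 = 8.596 MeV/nucleon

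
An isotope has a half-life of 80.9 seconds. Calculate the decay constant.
λ = ln(2)/t½ = 0.008568 second⁻¹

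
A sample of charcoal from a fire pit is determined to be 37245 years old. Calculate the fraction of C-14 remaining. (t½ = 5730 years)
N/N₀ = (1/2)^(t/t½) = 0.01105 = 1.1%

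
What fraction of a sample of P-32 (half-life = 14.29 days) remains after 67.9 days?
N/N₀ = (1/2)^(t/t½) = 0.03712 = 3.71%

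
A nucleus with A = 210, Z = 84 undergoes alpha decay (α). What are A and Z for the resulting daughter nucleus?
Daughter: A = 206, Z = 82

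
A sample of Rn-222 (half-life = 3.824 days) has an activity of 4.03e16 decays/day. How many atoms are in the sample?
N = A/λ = 2.223e17 atoms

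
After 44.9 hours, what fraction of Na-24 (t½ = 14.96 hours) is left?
N/N₀ = (1/2)^(t/t½) = 0.1249 = 12.5%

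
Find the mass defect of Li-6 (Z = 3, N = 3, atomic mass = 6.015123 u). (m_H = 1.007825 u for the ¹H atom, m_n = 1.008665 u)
Δm = Z·m_H + N·m_n − M = 0.03435 u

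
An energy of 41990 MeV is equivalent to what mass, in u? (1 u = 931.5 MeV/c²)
m = E/c² = 45.08 u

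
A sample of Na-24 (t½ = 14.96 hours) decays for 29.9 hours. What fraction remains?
N/N₀ = (1/2)^(t/t½) = 0.2502 = 25%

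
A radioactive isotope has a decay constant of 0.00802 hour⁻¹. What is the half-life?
t½ = ln(2)/λ = 86.43 hours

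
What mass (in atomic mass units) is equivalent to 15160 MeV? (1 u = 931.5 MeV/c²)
m = E/c² = 16.27 u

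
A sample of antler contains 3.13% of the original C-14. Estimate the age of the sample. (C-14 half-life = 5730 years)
Age = t½ × log₂(1/ratio) = 28640 years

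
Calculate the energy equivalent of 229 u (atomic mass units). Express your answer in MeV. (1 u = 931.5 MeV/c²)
E = mc² = 2.133e5 MeV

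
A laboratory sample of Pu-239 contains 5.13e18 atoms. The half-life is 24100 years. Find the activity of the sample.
A = λN = 1.475e14 decays/year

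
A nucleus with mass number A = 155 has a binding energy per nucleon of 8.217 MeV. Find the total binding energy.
B.E. = 8.217 × 155 = 1274 MeV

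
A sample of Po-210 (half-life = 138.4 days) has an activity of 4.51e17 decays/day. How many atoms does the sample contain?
N = A/λ = 9.005e19 atoms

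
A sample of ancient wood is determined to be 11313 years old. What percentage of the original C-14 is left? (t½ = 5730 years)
N/N₀ = (1/2)^(t/t½) = 0.2545 = 25.4%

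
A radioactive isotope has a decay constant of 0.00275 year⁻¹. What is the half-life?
t½ = ln(2)/λ = 252.1 years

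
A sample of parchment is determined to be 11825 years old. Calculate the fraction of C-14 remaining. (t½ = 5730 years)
N/N₀ = (1/2)^(t/t½) = 0.2392 = 23.9%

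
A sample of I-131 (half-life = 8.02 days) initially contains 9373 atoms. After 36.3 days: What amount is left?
N = N₀(1/2)^(t/t½) = 406.8 atoms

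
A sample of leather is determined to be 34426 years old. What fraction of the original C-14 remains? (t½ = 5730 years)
N/N₀ = (1/2)^(t/t½) = 0.01554 = 1.55%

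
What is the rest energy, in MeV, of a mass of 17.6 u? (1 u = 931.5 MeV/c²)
E = mc² = 16390 MeV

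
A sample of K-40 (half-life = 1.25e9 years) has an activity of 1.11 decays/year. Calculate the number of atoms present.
N = A/λ = 2.002e9 atoms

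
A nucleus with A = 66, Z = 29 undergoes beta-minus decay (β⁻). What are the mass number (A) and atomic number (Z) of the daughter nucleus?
Daughter: A = 66, Z = 30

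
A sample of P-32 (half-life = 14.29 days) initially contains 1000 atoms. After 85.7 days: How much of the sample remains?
N = N₀(1/2)^(t/t½) = 15.66 atoms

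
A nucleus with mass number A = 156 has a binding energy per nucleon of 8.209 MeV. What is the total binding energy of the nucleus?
B.E. = 8.209 × 156 = 1281 MeV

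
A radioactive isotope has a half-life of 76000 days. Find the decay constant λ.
λ = ln(2)/t½ = 9.12e-6 day⁻¹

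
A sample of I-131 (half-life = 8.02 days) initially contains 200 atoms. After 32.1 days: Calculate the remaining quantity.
N = N₀(1/2)^(t/t½) = 12.48 atoms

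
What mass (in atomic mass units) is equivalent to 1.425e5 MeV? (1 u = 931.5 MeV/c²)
m = E/c² = 153 u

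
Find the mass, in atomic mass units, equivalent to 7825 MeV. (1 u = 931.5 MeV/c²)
m = E/c² = 8.4 u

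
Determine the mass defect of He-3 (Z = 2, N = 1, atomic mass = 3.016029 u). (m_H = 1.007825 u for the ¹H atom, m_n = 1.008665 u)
Δm = Z·m_H + N·m_n − M = 0.008286 u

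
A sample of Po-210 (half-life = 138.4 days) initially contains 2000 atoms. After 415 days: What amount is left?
N = N₀(1/2)^(t/t½) = 250.3 atoms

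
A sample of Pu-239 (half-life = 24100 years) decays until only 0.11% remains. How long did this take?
t = t½ × log₂(N₀/N) = 2.369e5 years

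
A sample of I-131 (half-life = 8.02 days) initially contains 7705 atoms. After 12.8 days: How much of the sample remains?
N = N₀(1/2)^(t/t½) = 2549 atoms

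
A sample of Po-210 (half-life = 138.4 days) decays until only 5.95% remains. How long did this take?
t = t½ × log₂(N₀/N) = 563.4 days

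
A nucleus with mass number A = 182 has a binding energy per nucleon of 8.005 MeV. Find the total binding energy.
B.E. = 8.005 × 182 = 1457 MeV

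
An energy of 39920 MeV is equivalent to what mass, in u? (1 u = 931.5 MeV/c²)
m = E/c² = 42.86 u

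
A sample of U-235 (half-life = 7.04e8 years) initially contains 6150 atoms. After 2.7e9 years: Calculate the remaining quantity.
N = N₀(1/2)^(t/t½) = 430.9 atoms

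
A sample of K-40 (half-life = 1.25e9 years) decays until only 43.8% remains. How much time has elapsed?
t = t½ × log₂(N₀/N) = 1.489e9 years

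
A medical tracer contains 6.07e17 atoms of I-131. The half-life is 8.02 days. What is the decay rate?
A = λN = 5.246e16 decays/day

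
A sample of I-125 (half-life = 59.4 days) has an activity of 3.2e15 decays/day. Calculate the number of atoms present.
N = A/λ = 2.742e17 atoms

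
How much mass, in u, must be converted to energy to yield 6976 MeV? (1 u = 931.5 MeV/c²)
m = E/c² = 7.489 u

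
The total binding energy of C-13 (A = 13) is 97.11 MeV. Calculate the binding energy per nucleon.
B.E./A = 97.11/13 = 7.47 MeV/nucleon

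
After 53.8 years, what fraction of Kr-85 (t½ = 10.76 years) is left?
N/N₀ = (1/2)^(t/t½) = 0.03125 = 3.12%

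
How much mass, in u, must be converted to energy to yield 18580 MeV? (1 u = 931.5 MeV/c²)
m = E/c² = 19.95 u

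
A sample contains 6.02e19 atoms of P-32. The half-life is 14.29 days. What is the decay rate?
A = λN = 2.92e18 decays/day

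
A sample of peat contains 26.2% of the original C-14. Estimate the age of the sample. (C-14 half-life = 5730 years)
Age = t½ × log₂(1/ratio) = 11070 years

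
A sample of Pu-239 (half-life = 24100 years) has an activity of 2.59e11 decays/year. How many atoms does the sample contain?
N = A/λ = 9.005e15 atoms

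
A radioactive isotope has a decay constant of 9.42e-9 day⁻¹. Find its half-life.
t½ = ln(2)/λ = 7.358e7 days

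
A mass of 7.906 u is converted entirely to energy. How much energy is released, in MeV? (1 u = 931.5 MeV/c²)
E = mc² = 7364 MeV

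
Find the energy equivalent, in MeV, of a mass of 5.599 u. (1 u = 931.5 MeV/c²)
E = mc² = 5215 MeV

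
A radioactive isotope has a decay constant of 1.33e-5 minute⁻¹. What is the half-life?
t½ = ln(2)/λ = 52120 minutes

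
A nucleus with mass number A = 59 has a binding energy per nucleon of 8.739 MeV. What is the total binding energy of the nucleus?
B.E. = 8.739 × 59 = 515.6 MeV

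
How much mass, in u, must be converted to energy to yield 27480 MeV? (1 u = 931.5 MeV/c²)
m = E/c² = 29.5 u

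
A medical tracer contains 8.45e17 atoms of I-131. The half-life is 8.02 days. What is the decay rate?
A = λN = 7.303e16 decays/day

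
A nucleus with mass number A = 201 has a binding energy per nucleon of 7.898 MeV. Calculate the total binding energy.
B.E. = 7.898 × 201 = 1587 MeV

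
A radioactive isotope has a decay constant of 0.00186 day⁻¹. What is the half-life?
t½ = ln(2)/λ = 372.7 days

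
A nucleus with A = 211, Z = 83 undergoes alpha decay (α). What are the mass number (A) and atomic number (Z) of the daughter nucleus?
Daughter: A = 207, Z = 81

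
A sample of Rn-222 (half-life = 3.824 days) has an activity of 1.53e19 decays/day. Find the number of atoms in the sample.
N = A/λ = 8.441e19 atoms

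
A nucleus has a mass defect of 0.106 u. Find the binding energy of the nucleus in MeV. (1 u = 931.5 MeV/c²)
B.E. = Δm × 931.5 = 98.74 MeV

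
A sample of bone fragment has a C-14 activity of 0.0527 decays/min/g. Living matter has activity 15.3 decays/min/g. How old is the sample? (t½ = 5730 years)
Age = t½ × log₂(A₀/A) = 46880 years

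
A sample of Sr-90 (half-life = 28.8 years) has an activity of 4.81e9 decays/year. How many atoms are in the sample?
N = A/λ = 1.999e11 atoms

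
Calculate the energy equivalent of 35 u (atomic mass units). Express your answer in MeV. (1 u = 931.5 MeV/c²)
E = mc² = 32600 MeV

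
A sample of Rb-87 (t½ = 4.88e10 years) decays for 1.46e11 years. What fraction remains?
N/N₀ = (1/2)^(t/t½) = 0.1257 = 12.6%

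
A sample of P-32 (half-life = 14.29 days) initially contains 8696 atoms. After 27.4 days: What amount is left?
N = N₀(1/2)^(t/t½) = 2302 atoms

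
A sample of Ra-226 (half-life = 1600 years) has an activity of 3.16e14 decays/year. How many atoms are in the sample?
N = A/λ = 7.294e17 atoms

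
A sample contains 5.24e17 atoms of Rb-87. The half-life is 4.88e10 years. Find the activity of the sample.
A = λN = 7.443e6 decays/year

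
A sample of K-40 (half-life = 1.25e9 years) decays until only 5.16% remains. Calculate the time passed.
t = t½ × log₂(N₀/N) = 5.346e9 years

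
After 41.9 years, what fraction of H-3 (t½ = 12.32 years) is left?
N/N₀ = (1/2)^(t/t½) = 0.09467 = 9.47%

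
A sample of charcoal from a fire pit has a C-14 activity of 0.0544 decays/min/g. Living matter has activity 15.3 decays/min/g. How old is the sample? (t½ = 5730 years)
Age = t½ × log₂(A₀/A) = 46620 years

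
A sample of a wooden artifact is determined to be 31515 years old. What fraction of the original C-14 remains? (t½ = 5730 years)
N/N₀ = (1/2)^(t/t½) = 0.0221 = 2.21%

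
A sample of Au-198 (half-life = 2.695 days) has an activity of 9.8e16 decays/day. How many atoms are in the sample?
N = A/λ = 3.81e17 atoms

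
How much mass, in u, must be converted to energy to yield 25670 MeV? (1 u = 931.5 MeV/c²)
m = E/c² = 27.56 u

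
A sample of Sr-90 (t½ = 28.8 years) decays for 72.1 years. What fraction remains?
N/N₀ = (1/2)^(t/t½) = 0.1764 = 17.6%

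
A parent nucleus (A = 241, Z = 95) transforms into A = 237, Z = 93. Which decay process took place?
ΔA = -4, ΔZ = -2 ⇒ alpha decay (α)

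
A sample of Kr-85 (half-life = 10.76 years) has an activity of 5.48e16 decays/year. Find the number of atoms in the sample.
N = A/λ = 8.507e17 atoms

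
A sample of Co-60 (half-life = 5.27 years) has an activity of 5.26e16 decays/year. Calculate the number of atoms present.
N = A/λ = 3.999e17 atoms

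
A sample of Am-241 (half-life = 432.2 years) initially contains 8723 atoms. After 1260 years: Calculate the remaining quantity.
N = N₀(1/2)^(t/t½) = 1156 atoms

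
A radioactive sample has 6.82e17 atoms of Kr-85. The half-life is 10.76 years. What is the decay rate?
A = λN = 4.393e16 decays/year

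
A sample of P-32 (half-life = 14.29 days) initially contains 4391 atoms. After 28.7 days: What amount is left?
N = N₀(1/2)^(t/t½) = 1091 atoms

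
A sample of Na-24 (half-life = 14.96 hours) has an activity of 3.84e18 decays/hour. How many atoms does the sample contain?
N = A/λ = 8.288e19 atoms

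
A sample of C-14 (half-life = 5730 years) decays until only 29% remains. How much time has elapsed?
t = t½ × log₂(N₀/N) = 10230 years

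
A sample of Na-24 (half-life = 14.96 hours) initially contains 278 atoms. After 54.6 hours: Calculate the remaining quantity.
N = N₀(1/2)^(t/t½) = 22.15 atoms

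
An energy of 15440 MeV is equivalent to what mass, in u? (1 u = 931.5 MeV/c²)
m = E/c² = 16.58 u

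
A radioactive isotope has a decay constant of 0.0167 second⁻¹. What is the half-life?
t½ = ln(2)/λ = 41.51 seconds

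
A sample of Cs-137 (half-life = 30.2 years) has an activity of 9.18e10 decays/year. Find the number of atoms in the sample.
N = A/λ = 4e12 atoms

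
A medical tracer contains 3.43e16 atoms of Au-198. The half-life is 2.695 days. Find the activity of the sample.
A = λN = 8.822e15 decays/day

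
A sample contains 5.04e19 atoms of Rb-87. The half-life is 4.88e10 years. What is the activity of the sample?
A = λN = 7.159e8 decays/year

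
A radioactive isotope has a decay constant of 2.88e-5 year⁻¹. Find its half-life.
t½ = ln(2)/λ = 24070 years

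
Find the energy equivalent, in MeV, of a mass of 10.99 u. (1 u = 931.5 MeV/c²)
E = mc² = 10240 MeV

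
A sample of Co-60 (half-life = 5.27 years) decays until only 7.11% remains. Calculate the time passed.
t = t½ × log₂(N₀/N) = 20.1 years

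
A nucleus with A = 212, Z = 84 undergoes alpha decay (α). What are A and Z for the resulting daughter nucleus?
Daughter: A = 208, Z = 82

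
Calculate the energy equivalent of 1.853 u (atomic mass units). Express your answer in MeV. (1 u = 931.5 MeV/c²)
E = mc² = 1726 MeV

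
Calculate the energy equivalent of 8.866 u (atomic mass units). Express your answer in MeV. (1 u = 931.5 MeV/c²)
E = mc² = 8259 MeV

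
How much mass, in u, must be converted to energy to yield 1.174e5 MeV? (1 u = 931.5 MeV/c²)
m = E/c² = 126 u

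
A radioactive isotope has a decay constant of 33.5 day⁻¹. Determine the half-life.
t½ = ln(2)/λ = 0.02069 days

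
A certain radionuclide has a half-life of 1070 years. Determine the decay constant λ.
λ = ln(2)/t½ = 6.478e-4 year⁻¹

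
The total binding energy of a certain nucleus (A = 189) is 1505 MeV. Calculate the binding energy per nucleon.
B.E./A = 1505/189 = 7.963 MeV/nucleon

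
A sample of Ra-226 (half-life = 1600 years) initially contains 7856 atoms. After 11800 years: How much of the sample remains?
N = N₀(1/2)^(t/t½) = 47.33 atoms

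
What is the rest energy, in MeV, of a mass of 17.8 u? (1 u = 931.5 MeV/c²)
E = mc² = 16580 MeV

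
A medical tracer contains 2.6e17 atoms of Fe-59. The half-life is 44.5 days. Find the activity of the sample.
A = λN = 4.05e15 decays/day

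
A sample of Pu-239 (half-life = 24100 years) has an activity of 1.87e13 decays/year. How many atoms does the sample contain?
N = A/λ = 6.502e17 atoms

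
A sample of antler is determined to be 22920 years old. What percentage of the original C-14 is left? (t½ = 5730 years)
N/N₀ = (1/2)^(t/t½) = 0.0625 = 6.25%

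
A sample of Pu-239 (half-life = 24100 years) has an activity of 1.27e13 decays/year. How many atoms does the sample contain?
N = A/λ = 4.416e17 atoms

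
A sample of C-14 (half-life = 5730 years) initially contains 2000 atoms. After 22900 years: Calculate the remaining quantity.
N = N₀(1/2)^(t/t½) = 125.3 atoms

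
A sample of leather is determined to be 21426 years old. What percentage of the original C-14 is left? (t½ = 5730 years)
N/N₀ = (1/2)^(t/t½) = 0.07488 = 7.49%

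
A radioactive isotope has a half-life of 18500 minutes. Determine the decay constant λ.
λ = ln(2)/t½ = 3.747e-5 minute⁻¹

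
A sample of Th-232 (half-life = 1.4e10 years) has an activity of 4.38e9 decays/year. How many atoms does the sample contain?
N = A/λ = 8.847e19 atoms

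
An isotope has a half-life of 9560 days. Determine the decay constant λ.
λ = ln(2)/t½ = 7.25e-5 day⁻¹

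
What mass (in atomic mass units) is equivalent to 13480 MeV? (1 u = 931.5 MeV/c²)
m = E/c² = 14.47 u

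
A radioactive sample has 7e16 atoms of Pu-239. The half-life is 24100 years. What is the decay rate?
A = λN = 2.013e12 decays/year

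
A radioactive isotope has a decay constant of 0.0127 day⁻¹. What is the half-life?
t½ = ln(2)/λ = 54.58 days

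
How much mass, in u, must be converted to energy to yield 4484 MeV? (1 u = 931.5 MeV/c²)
m = E/c² = 4.814 u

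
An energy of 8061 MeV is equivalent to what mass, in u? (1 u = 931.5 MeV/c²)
m = E/c² = 8.654 u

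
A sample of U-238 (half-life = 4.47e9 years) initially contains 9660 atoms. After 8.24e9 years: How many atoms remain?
N = N₀(1/2)^(t/t½) = 2692 atoms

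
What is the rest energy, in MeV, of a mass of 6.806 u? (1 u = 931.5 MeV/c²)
E = mc² = 6340 MeV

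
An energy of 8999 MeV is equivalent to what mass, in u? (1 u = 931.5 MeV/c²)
m = E/c² = 9.661 u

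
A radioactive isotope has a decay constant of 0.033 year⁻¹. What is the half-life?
t½ = ln(2)/λ = 21 years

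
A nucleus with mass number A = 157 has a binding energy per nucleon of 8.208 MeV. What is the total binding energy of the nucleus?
B.E. = 8.208 × 157 = 1289 MeV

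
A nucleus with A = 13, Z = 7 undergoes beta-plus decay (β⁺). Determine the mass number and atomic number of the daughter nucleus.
Daughter: A = 13, Z = 6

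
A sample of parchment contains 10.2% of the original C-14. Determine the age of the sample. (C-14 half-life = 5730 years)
Age = t½ × log₂(1/ratio) = 18870 years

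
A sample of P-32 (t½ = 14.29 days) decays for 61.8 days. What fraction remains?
N/N₀ = (1/2)^(t/t½) = 0.0499 = 4.99%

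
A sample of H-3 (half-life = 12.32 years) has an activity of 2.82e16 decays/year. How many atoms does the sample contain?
N = A/λ = 5.012e17 atoms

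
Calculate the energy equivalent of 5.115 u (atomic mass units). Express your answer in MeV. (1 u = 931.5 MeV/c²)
E = mc² = 4765 MeV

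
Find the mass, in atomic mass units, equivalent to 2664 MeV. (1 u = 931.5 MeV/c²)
m = E/c² = 2.86 u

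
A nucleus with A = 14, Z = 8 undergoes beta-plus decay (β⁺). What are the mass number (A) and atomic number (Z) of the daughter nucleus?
Daughter: A = 14, Z = 7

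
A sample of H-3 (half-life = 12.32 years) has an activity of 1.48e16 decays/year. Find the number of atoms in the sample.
N = A/λ = 2.631e17 atoms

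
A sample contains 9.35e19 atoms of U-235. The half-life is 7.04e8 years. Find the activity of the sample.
A = λN = 9.206e10 decays/year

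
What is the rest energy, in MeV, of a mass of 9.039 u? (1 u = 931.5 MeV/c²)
E = mc² = 8420 MeV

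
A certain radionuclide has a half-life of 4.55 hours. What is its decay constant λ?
λ = ln(2)/t½ = 0.1523 hour⁻¹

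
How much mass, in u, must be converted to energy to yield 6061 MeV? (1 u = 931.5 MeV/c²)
m = E/c² = 6.507 u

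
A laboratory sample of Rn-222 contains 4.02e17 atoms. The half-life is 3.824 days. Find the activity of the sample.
A = λN = 7.287e16 decays/day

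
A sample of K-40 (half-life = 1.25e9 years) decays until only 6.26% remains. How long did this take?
t = t½ × log₂(N₀/N) = 4.997e9 years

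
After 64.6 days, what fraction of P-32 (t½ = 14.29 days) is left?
N/N₀ = (1/2)^(t/t½) = 0.04357 = 4.36%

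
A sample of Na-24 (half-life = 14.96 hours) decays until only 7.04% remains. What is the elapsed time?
t = t½ × log₂(N₀/N) = 57.27 hours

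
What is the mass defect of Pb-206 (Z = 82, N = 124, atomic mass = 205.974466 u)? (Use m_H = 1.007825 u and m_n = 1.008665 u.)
Δm = Z·m_H + N·m_n − M = 1.742 u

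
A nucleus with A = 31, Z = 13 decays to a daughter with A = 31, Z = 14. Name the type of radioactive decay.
ΔA = 0, ΔZ = +1 ⇒ beta-minus decay (β⁻)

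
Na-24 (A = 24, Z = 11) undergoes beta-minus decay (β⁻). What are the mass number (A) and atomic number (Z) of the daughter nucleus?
Daughter: A = 24, Z = 12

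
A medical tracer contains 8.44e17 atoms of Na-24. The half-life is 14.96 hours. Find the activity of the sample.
A = λN = 3.911e16 decays/hour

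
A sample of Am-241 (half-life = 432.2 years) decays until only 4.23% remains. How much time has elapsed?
t = t½ × log₂(N₀/N) = 1972 years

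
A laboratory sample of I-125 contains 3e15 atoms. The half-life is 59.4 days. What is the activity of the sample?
A = λN = 3.501e13 decays/day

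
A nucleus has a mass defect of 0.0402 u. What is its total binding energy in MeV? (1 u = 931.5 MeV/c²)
B.E. = Δm × 931.5 = 37.45 MeV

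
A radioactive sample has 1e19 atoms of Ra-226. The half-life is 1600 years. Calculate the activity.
A = λN = 4.332e15 decays/year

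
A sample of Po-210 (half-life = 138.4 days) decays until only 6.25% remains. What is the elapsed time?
t = t½ × log₂(N₀/N) = 553.6 days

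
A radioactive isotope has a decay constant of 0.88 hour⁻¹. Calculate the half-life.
t½ = ln(2)/λ = 0.7877 hours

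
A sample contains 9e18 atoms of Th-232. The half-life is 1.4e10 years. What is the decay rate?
A = λN = 4.456e8 decays/year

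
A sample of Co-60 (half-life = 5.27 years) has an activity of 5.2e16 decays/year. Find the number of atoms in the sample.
N = A/λ = 3.954e17 atoms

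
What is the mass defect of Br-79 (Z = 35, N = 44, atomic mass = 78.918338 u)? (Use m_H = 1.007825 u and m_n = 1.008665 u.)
Δm = Z·m_H + N·m_n − M = 0.7368 u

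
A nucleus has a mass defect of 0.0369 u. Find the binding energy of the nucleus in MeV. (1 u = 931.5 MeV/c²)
B.E. = Δm × 931.5 = 34.37 MeV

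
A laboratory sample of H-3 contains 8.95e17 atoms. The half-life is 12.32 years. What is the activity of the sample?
A = λN = 5.035e16 decays/year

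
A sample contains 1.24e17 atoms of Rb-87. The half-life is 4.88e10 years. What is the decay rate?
A = λN = 1.761e6 decays/year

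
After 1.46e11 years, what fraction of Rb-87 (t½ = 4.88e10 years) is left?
N/N₀ = (1/2)^(t/t½) = 0.1257 = 12.6%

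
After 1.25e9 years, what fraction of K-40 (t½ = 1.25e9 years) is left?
N/N₀ = (1/2)^(t/t½) = 0.5 = 50%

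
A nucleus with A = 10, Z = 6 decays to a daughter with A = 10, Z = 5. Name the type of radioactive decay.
ΔA = 0, ΔZ = -1 ⇒ beta-plus decay (β⁺) or electron capture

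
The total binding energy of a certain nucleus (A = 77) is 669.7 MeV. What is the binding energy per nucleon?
B.E./A = 669.7/77 = 8.697 MeV/nucleon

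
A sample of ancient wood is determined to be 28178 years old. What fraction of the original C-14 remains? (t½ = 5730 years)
N/N₀ = (1/2)^(t/t½) = 0.03309 = 3.31%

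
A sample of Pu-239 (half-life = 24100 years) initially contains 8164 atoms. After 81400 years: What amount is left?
N = N₀(1/2)^(t/t½) = 785.5 atoms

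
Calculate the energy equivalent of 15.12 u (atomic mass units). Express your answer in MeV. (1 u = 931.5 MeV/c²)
E = mc² = 14080 MeV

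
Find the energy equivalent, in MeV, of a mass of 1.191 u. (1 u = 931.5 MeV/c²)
E = mc² = 1109 MeV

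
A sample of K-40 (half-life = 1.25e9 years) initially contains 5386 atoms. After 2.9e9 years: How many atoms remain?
N = N₀(1/2)^(t/t½) = 1079 atoms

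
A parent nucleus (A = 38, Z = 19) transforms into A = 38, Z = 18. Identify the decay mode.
ΔA = 0, ΔZ = -1 ⇒ beta-plus decay (β⁺) or electron capture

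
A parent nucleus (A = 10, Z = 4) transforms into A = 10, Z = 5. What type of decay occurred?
ΔA = 0, ΔZ = +1 ⇒ beta-minus decay (β⁻)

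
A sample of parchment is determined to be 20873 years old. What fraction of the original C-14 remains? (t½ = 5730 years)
N/N₀ = (1/2)^(t/t½) = 0.08006 = 8.01%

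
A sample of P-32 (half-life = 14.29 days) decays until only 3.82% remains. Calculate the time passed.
t = t½ × log₂(N₀/N) = 67.31 days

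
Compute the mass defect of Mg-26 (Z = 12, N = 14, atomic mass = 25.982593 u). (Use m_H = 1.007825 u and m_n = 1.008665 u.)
Δm = Z·m_H + N·m_n − M = 0.2326 u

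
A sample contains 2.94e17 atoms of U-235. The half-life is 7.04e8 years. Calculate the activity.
A = λN = 2.895e8 decays/year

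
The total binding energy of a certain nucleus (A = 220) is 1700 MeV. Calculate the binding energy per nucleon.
B.E./A = 1700/220 = 7.727 MeV/nucleon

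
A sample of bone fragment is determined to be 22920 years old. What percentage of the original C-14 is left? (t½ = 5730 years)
N/N₀ = (1/2)^(t/t½) = 0.0625 = 6.25%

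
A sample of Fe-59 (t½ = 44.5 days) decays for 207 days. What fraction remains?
N/N₀ = (1/2)^(t/t½) = 0.03978 = 3.98%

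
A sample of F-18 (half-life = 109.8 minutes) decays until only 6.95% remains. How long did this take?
t = t½ × log₂(N₀/N) = 422.4 minutes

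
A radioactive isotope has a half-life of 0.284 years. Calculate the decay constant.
λ = ln(2)/t½ = 2.441 year⁻¹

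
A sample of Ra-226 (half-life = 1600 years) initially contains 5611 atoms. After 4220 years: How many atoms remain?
N = N₀(1/2)^(t/t½) = 901.7 atoms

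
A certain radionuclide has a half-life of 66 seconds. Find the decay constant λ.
λ = ln(2)/t½ = 0.0105 second⁻¹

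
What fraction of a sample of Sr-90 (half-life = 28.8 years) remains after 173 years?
N/N₀ = (1/2)^(t/t½) = 0.01555 = 1.55%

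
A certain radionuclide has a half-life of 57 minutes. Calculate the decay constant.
λ = ln(2)/t½ = 0.01216 minute⁻¹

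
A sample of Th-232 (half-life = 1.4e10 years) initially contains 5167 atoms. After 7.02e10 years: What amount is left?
N = N₀(1/2)^(t/t½) = 159.9 atoms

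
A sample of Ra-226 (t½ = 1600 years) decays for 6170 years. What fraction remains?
N/N₀ = (1/2)^(t/t½) = 0.06905 = 6.9%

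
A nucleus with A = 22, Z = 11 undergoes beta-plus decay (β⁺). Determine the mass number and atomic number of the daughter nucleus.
Daughter: A = 22, Z = 10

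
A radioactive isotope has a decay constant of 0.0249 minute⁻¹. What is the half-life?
t½ = ln(2)/λ = 27.84 minutes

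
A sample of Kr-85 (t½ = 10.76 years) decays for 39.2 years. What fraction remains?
N/N₀ = (1/2)^(t/t½) = 0.08004 = 8%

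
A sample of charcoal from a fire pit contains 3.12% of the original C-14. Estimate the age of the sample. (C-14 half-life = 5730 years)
Age = t½ × log₂(1/ratio) = 28660 years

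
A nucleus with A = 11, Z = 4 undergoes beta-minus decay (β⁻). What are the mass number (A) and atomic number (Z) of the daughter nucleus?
Daughter: A = 11, Z = 5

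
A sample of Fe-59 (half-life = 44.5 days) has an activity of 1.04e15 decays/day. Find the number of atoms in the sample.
N = A/λ = 6.677e16 atoms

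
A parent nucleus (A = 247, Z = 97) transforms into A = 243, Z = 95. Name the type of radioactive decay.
ΔA = -4, ΔZ = -2 ⇒ alpha decay (α)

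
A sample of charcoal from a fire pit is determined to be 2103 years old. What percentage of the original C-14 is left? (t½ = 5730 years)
N/N₀ = (1/2)^(t/t½) = 0.7754 = 77.5%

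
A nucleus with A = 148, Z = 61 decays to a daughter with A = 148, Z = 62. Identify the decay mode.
ΔA = 0, ΔZ = +1 ⇒ beta-minus decay (β⁻)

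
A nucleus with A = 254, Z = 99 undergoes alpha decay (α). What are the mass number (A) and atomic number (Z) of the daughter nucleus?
Daughter: A = 250, Z = 97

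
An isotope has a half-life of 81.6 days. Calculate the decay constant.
λ = ln(2)/t½ = 0.008494 day⁻¹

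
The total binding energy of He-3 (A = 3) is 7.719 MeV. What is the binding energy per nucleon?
B.E./A = 7.719/3 = 2.573 MeV/nucleon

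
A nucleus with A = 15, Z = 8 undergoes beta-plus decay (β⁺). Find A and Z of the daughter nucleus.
Daughter: A = 15, Z = 7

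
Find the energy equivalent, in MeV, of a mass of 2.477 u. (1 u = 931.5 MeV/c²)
E = mc² = 2307 MeV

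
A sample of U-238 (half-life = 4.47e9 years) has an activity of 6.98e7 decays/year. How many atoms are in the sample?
N = A/λ = 4.501e17 atoms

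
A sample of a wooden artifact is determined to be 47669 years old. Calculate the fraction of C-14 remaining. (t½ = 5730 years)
N/N₀ = (1/2)^(t/t½) = 0.003131 = 0.313%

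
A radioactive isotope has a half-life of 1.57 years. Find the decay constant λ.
λ = ln(2)/t½ = 0.4415 year⁻¹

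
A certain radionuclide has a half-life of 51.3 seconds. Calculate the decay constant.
λ = ln(2)/t½ = 0.01351 second⁻¹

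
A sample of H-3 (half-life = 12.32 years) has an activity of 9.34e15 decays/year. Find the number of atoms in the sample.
N = A/λ = 1.66e17 atoms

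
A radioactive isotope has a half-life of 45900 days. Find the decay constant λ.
λ = ln(2)/t½ = 1.51e-5 day⁻¹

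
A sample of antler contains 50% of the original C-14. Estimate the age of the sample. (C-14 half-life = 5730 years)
Age = t½ × log₂(1/ratio) = 5730 years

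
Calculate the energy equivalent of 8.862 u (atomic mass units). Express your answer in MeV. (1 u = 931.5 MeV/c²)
E = mc² = 8255 MeV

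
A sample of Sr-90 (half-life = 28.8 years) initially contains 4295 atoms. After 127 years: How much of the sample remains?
N = N₀(1/2)^(t/t½) = 202.1 atoms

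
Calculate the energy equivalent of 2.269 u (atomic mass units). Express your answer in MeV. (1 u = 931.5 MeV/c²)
E = mc² = 2114 MeV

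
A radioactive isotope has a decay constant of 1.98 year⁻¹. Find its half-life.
t½ = ln(2)/λ = 0.3501 years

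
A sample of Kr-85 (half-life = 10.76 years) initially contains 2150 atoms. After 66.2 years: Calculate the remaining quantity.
N = N₀(1/2)^(t/t½) = 30.23 atoms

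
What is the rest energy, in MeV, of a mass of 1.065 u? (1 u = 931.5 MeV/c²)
E = mc² = 992 MeV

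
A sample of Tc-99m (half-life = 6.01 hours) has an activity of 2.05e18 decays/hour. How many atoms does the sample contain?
N = A/λ = 1.777e19 atoms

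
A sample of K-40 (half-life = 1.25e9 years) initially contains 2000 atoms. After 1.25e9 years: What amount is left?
N = N₀(1/2)^(t/t½) = 1000 atoms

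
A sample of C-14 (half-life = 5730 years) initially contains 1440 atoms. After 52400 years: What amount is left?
N = N₀(1/2)^(t/t½) = 2.544 atoms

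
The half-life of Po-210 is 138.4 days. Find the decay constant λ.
λ = ln(2)/t½ = 0.005008 day⁻¹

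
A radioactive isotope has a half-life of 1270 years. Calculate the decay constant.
λ = ln(2)/t½ = 5.458e-4 year⁻¹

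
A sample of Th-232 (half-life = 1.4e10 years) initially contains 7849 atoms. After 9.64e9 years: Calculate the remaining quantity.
N = N₀(1/2)^(t/t½) = 4870 atoms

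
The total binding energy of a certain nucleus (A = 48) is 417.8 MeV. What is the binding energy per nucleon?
B.E./A = 417.8/48 = 8.704 MeV/nucleon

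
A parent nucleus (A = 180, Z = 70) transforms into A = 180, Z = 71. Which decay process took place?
ΔA = 0, ΔZ = +1 ⇒ beta-minus decay (β⁻)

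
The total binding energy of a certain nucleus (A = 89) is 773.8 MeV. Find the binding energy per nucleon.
B.E./A = 773.8/89 = 8.694 MeV/nucleon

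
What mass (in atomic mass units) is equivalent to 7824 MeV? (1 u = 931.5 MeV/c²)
m = E/c² = 8.399 u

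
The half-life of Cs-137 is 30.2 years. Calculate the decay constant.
λ = ln(2)/t½ = 0.02295 year⁻¹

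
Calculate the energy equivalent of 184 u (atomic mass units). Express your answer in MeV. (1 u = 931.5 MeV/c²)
E = mc² = 1.714e5 MeV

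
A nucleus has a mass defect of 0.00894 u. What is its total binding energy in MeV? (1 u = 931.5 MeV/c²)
B.E. = Δm × 931.5 = 8.328 MeV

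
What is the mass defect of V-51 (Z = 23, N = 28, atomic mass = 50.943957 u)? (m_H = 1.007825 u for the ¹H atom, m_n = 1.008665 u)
Δm = Z·m_H + N·m_n − M = 0.4786 u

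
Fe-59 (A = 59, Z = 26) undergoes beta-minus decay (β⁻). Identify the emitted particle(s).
β⁻: electron (e⁻) + antineutrino (ν̄ₑ)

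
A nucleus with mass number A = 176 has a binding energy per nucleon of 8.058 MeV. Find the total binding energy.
B.E. = 8.058 × 176 = 1418 MeV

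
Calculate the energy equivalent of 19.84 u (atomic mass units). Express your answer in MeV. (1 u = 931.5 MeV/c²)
E = mc² = 18480 MeV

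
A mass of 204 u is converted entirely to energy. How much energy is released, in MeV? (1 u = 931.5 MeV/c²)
E = mc² = 1.9e5 MeV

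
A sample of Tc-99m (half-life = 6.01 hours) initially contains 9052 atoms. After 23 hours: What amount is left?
N = N₀(1/2)^(t/t½) = 637.8 atoms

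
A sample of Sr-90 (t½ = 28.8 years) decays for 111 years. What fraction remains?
N/N₀ = (1/2)^(t/t½) = 0.06915 = 6.91%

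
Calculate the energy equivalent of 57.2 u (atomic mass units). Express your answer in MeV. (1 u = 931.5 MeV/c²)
E = mc² = 53280 MeV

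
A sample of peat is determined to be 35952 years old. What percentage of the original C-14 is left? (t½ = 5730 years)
N/N₀ = (1/2)^(t/t½) = 0.01292 = 1.29%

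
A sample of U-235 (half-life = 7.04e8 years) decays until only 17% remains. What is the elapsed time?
t = t½ × log₂(N₀/N) = 1.8e9 years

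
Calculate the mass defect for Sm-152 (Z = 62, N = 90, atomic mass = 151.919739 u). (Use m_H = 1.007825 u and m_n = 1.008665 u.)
Δm = Z·m_H + N·m_n − M = 1.345 u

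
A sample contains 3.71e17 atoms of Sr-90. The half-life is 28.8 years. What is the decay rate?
A = λN = 8.929e15 decays/year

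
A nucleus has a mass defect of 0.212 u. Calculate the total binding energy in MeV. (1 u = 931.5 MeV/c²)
B.E. = Δm × 931.5 = 197.5 MeV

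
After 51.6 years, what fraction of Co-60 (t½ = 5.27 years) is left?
N/N₀ = (1/2)^(t/t½) = 0.001129 = 0.113%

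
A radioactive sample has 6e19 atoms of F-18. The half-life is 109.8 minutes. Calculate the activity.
A = λN = 3.788e17 decays/minute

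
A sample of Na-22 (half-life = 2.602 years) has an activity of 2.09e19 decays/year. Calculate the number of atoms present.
N = A/λ = 7.846e19 atoms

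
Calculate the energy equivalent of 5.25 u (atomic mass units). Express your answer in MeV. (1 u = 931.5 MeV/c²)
E = mc² = 4890 MeV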